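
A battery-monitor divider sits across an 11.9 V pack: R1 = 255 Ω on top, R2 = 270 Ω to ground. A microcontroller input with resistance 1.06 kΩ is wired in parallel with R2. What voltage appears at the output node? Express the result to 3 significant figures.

V_out ≈ 5.45 V

The load sits in parallel with R2: R2‖R_L = (270 × 1060) / (270 + 1060) = 215.2 Ω.
V_out = 11.9 × 215.2 / (255 + 215.2) = 11.9 × 215.2/470.2 = 5.45 V.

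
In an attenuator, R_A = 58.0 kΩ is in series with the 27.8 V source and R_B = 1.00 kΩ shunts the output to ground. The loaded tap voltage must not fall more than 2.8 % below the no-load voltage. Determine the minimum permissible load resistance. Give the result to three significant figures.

R_L(min) ≈ 34.1 kΩ

Output resistance R_th = R_A‖R_B = (58000 × 1000)/59000 = 983.1 Ω.
The fractional drop is R_th/(R_th + R_L); requiring this ≤ 0.0280 gives R_L ≥ R_th(1/0.0280 − 1) = 983.1 × 34.71 = 34.1 kΩ.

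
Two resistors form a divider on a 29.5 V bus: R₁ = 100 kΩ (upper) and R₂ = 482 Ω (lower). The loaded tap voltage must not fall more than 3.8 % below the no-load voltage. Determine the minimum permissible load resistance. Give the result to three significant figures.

Output resistance R_th = R₁‖R₂ = (100000 × 482)/100500 = 479.7 Ω.
The fractional drop is R_th/(R_th + R_L); requiring this ≤ 0.0380 gives R_L ≥ R_th(1/0.0380 − 1) = 479.7 × 25.32 = 12.1 kΩ.

R_L(min) ≈ 12.1 kΩ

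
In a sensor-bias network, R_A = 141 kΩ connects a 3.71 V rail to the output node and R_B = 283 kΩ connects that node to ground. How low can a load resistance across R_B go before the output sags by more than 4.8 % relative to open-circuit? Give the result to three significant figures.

R_L(min) ≈ 1.87 MΩ

Output resistance R_th = R_A‖R_B = (141 × 283)/424.0 = 94.11 kΩ.
The fractional drop is R_th/(R_th + R_L); requiring this ≤ 0.0480 gives R_L ≥ R_th(1/0.0480 − 1) = 94.11 × 19.83 = 1.87 MΩ.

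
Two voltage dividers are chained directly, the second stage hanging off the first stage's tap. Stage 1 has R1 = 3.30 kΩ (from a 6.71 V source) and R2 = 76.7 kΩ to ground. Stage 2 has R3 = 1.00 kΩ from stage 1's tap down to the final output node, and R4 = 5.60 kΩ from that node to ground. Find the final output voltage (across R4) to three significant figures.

Stage 2 presents R3+R4 = 6.600 kΩ as a load on stage 1's tap.
Stage 1's lower leg becomes R2‖(R3+R4) = 6.077 kΩ, so V_mid = 6.71 × 6.077/9.377 = 4.349 V.
Stage 2 is itself unloaded: V_out = V_mid × R4/(R3+R4) = 4.349 × 5.60/6.600 = 3.69 V.

V_out ≈ 3.69 V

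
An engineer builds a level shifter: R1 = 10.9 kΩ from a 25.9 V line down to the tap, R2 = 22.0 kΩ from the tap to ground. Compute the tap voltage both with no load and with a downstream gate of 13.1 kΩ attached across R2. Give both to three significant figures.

Unloaded: 17.3 V; loaded: 11.1 V

Open-circuit: V = 25.9 × 22.0/(10.9 + 22.0) = 17.3 V.
With the load, R2 becomes R2‖R_L = 8.211 kΩ, so V = 25.9 × 8.211/19.11 = 11.1 V.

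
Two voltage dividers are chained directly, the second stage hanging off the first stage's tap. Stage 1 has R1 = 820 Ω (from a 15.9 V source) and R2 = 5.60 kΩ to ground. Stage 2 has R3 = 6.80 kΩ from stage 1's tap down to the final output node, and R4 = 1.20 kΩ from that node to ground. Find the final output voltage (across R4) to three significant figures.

V_out ≈ 1.91 V

Stage 2 presents R3+R4 = 8000 Ω as a load on stage 1's tap.
Stage 1's lower leg becomes R2‖(R3+R4) = 3294 Ω, so V_mid = 15.9 × 3294/4114 = 12.73 V.
Stage 2 is itself unloaded: V_out = V_mid × R4/(R3+R4) = 12.73 × 1200/8000 = 1.91 V.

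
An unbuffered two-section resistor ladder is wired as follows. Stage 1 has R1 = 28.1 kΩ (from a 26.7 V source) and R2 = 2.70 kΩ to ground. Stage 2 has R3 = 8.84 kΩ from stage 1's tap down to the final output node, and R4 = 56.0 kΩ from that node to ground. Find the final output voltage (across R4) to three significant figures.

Stage 2 presents R3+R4 = 64.84 kΩ as a load on stage 1's tap.
Stage 1's lower leg becomes R2‖(R3+R4) = 2.592 kΩ, so V_mid = 26.7 × 2.592/30.69 = 2.255 V.
Stage 2 is itself unloaded: V_out = V_mid × R4/(R3+R4) = 2.255 × 56.0/64.84 = 1.95 V.

V_out ≈ 1.95 V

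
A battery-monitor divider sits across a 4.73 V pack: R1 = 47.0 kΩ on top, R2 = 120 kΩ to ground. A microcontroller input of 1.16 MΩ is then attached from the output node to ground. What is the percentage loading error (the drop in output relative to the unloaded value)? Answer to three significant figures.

The divider's output (Thévenin) resistance is R1‖R2 = 33.77 kΩ.
Fractional drop under load = R_th/(R_th + R_L) = 33.77 / (33.77 + 1160) = 0.02829.
So the output falls by 2.83 %.

2.83 %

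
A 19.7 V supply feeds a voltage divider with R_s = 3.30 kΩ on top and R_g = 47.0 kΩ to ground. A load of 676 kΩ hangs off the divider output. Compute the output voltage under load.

V_out ≈ 18.3 V

The load sits in parallel with R_g: R_g‖R_L = (47.0 × 676) / (47.0 + 676) = 43.94 kΩ.
V_out = 19.7 × 43.94 / (3.30 + 43.94) = 19.7 × 43.94/47.24 = 18.3 V.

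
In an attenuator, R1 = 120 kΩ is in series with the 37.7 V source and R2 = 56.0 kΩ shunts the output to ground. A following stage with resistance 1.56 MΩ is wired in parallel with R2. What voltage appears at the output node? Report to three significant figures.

The load sits in parallel with R2: R2‖R_L = (56.0 × 1560) / (56.0 + 1560) = 54.06 kΩ.
V_out = 37.7 × 54.06 / (120 + 54.06) = 37.7 × 54.06/174.1 = 11.7 V.

V_out ≈ 11.7 V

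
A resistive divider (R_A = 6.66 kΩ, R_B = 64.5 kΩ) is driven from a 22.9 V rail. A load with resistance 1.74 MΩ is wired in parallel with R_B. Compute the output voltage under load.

The load sits in parallel with R_B: R_B‖R_L = (64.5 × 1740) / (64.5 + 1740) = 62.19 kΩ.
V_out = 22.9 × 62.19 / (6.66 + 62.19) = 22.9 × 62.19/68.85 = 20.7 V.

V_out ≈ 20.7 V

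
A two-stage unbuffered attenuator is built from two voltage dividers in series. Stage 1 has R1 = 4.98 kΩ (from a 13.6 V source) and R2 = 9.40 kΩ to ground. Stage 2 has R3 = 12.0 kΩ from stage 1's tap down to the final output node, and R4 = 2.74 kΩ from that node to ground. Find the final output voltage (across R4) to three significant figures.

V_out ≈ 1.35 V

Stage 2 presents R3+R4 = 14.74 kΩ as a load on stage 1's tap.
Stage 1's lower leg becomes R2‖(R3+R4) = 5.740 kΩ, so V_mid = 13.6 × 5.740/10.72 = 7.282 V.
Stage 2 is itself unloaded: V_out = V_mid × R4/(R3+R4) = 7.282 × 2.74/14.74 = 1.35 V.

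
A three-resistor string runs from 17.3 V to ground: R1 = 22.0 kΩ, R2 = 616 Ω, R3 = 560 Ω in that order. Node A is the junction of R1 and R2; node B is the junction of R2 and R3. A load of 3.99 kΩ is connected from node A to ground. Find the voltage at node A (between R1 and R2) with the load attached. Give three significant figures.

Below node A the series string R2+R3 = 1176 Ω sits in parallel with the 3990 Ω load: 908.3 Ω.
V_A = 17.3 × 908.3/(22000 + 908.3) = 0.686 V.

V ≈ 0.686 V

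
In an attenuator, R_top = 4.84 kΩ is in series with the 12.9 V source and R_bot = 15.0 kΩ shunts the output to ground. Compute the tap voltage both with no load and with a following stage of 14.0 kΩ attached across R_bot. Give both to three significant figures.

Open-circuit: V = 12.9 × 15.0/(4.84 + 15.0) = 9.75 V.
With the load, R_bot becomes R_bot‖R_L = 7.241 kΩ, so V = 12.9 × 7.241/12.08 = 7.73 V.

Unloaded: 9.75 V; loaded: 7.73 V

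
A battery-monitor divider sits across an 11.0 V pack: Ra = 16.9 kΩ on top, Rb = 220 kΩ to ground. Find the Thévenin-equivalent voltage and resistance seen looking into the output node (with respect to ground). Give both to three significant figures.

V_th is the open-circuit tap voltage: 11.0 × 220/(16.9 + 220) = 10.2 V.
With the supply zeroed, Ra and Rb appear in parallel from the tap: R_th = Ra‖Rb = (16.9 × 220)/236.9 = 15.7 kΩ.

V_th = 10.2 V, R_th = 15.7 kΩ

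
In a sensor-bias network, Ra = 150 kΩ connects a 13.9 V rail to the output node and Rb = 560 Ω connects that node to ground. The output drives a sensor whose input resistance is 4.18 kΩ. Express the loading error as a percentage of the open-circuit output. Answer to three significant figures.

Unloaded V = 13.9 × 560/150600 = 0.051700 V.
Loaded: Rb‖R_L = 493.8 Ω, giving V = 13.9 × 493.8/150500 = 0.045612 V.
Drop = (0.051700 − 0.045612) / 0.051700 = 11.8 %.

11.8 %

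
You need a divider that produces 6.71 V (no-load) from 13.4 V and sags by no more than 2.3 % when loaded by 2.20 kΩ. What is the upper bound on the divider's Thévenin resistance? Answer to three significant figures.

Loading drop = R_th/(R_th + R_L) ≤ 0.0230, so R_th ≤ R_L · ε/(1−ε) = 2.20 kΩ × 0.0230/0.9770 = 51.8 Ω.

R_th ≤ 51.8 Ω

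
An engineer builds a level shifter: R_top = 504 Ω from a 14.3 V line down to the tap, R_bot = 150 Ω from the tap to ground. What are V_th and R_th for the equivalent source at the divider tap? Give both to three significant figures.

V_th is the open-circuit tap voltage: 14.3 × 150/(504 + 150) = 3.28 V.
With the supply zeroed, R_top and R_bot appear in parallel from the tap: R_th = R_top‖R_bot = (504 × 150)/654.0 = 116 Ω.

V_th = 3.28 V, R_th = 116 Ω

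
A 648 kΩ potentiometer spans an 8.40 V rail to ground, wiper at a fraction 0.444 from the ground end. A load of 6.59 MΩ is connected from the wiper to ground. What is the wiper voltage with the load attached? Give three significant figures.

V ≈ 3.64 V

The wiper splits the pot into (1−α)R = 360.3 kΩ above and αR = 287.7 kΩ below.
Lower section ‖ load = 275.7 kΩ.
V_wiper = 8.40 × 275.7/(360.3 + 275.7) = 3.64 V.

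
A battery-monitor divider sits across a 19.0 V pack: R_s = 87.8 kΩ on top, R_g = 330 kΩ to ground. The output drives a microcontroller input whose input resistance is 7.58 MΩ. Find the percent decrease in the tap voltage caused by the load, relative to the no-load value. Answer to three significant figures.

0.907 %

The divider's output (Thévenin) resistance is R_s‖R_g = 69.35 kΩ.
Fractional drop under load = R_th/(R_th + R_L) = 69.35 / (69.35 + 7580) = 0.009066.
So the output falls by 0.907 %.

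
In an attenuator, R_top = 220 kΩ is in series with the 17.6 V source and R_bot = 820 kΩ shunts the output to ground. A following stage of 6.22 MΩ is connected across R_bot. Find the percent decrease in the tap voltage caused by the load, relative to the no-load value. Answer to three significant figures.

The divider's output (Thévenin) resistance is R_top‖R_bot = 173.5 kΩ.
Fractional drop under load = R_th/(R_th + R_L) = 173.5 / (173.5 + 6220) = 0.02713.
So the output falls by 2.71 %.

2.71 %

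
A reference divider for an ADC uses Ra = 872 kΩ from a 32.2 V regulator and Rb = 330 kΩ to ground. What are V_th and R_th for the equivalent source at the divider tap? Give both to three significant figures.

V_th is the open-circuit tap voltage: 32.2 × 330/(872 + 330) = 8.84 V.
With the supply zeroed, Ra and Rb appear in parallel from the tap: R_th = Ra‖Rb = (872 × 330)/1202 = 239 kΩ.

V_th = 8.84 V, R_th = 239 kΩ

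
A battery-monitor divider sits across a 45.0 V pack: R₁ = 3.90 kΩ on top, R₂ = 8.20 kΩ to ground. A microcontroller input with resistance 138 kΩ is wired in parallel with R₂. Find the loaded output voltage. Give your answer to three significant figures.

The load sits in parallel with R₂: R₂‖R_L = (8.20 × 138) / (8.20 + 138) = 7.740 kΩ.
V_out = 45.0 × 7.740 / (3.90 + 7.740) = 45.0 × 7.740/11.64 = 29.9 V.

V_out ≈ 29.9 V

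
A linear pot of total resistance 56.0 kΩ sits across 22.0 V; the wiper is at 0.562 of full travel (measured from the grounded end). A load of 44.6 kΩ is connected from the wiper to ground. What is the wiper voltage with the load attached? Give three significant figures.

The wiper splits the pot into (1−α)R = 24.53 kΩ above and αR = 31.47 kΩ below.
Lower section ‖ load = 18.45 kΩ.
V_wiper = 22.0 × 18.45/(24.53 + 18.45) = 9.44 V.

V ≈ 9.44 V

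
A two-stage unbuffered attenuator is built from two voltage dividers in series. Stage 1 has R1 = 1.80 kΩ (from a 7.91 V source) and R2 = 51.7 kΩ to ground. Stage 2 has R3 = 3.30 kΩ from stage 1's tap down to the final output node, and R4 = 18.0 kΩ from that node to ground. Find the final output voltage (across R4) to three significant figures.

V_out ≈ 5.97 V

Stage 2 presents R3+R4 = 21.30 kΩ as a load on stage 1's tap.
Stage 1's lower leg becomes R2‖(R3+R4) = 15.09 kΩ, so V_mid = 7.91 × 15.09/16.89 = 7.067 V.
Stage 2 is itself unloaded: V_out = V_mid × R4/(R3+R4) = 7.067 × 18.0/21.30 = 5.97 V.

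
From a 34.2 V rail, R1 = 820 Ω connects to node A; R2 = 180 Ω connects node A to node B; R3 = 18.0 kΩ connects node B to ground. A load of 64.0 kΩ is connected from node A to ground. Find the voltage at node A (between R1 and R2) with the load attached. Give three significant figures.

V ≈ 32.3 V

Below node A the series string R2+R3 = 18180 Ω sits in parallel with the 64000 Ω load: 14160 Ω.
V_A = 34.2 × 14160/(820 + 14160) = 32.3 V.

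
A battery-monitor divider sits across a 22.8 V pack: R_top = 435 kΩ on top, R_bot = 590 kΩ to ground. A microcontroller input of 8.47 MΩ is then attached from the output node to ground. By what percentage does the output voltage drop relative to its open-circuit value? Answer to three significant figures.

2.87 %

The divider's output (Thévenin) resistance is R_top‖R_bot = 250.4 kΩ.
Fractional drop under load = R_th/(R_th + R_L) = 250.4 / (250.4 + 8470) = 0.02871.
So the output falls by 2.87 %.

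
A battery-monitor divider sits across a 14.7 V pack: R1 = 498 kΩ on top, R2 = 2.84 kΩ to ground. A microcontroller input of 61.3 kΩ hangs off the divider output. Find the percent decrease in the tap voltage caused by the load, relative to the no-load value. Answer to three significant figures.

The divider's output (Thévenin) resistance is R1‖R2 = 2.824 kΩ.
Fractional drop under load = R_th/(R_th + R_L) = 2.824 / (2.824 + 61.3) = 0.04404.
So the output falls by 4.40 %.

4.40 %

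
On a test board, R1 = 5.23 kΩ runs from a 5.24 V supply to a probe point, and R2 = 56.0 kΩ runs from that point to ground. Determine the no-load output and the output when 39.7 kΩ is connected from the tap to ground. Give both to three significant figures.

Unloaded: 4.79 V; loaded: 4.28 V

Open-circuit: V = 5.24 × 56.0/(5.23 + 56.0) = 4.79 V.
With the load, R2 becomes R2‖R_L = 23.23 kΩ, so V = 5.24 × 23.23/28.46 = 4.28 V.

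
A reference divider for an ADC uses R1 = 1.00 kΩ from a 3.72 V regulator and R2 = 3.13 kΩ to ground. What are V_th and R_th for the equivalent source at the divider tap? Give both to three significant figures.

V_th is the open-circuit tap voltage: 3.72 × 3.13/(1.00 + 3.13) = 2.82 V.
With the supply zeroed, R1 and R2 appear in parallel from the tap: R_th = R1‖R2 = (1.00 × 3.13)/4.130 = 758 Ω.

V_th = 2.82 V, R_th = 758 Ω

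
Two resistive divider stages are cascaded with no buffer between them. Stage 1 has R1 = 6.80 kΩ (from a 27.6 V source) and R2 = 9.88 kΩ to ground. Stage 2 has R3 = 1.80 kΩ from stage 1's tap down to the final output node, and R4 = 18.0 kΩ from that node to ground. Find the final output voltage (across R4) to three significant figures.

V_out ≈ 12.3 V

Stage 2 presents R3+R4 = 19.80 kΩ as a load on stage 1's tap.
Stage 1's lower leg becomes R2‖(R3+R4) = 6.591 kΩ, so V_mid = 27.6 × 6.591/13.39 = 13.58 V.
Stage 2 is itself unloaded: V_out = V_mid × R4/(R3+R4) = 13.58 × 18.0/19.80 = 12.3 V.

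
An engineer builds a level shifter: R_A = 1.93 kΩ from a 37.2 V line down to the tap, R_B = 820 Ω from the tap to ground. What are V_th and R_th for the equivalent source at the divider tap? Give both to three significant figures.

V_th is the open-circuit tap voltage: 37.2 × 820/(1930 + 820) = 11.1 V.
With the supply zeroed, R_A and R_B appear in parallel from the tap: R_th = R_A‖R_B = (1930 × 820)/2750 = 575 Ω.

V_th = 11.1 V, R_th = 575 Ω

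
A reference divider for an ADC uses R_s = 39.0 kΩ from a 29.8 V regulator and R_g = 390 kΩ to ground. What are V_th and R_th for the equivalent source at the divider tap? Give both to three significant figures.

V_th = 27.1 V, R_th = 35.5 kΩ

V_th is the open-circuit tap voltage: 29.8 × 390/(39.0 + 390) = 27.1 V.
With the supply zeroed, R_s and R_g appear in parallel from the tap: R_th = R_s‖R_g = (39.0 × 390)/429.0 = 35.5 kΩ.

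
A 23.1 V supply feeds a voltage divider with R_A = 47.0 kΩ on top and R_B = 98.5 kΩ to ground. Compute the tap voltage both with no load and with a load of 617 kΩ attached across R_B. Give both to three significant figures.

Unloaded: 15.6 V; loaded: 14.9 V

Open-circuit: V = 23.1 × 98.5/(47.0 + 98.5) = 15.6 V.
With the load, R_B becomes R_B‖R_L = 84.94 kΩ, so V = 23.1 × 84.94/131.9 = 14.9 V.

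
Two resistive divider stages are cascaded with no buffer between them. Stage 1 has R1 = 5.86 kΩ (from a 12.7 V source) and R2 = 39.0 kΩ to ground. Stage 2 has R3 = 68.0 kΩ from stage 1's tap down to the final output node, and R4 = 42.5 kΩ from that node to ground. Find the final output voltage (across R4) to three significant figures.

Stage 2 presents R3+R4 = 110.5 kΩ as a load on stage 1's tap.
Stage 1's lower leg becomes R2‖(R3+R4) = 28.83 kΩ, so V_mid = 12.7 × 28.83/34.69 = 10.55 V.
Stage 2 is itself unloaded: V_out = V_mid × R4/(R3+R4) = 10.55 × 42.5/110.5 = 4.06 V.

V_out ≈ 4.06 V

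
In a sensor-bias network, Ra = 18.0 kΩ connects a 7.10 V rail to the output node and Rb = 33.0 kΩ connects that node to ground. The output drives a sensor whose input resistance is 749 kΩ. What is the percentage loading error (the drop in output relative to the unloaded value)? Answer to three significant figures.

The divider's output (Thévenin) resistance is Ra‖Rb = 11.65 kΩ.
Fractional drop under load = R_th/(R_th + R_L) = 11.65 / (11.65 + 749) = 0.01531.
So the output falls by 1.53 %.

1.53 %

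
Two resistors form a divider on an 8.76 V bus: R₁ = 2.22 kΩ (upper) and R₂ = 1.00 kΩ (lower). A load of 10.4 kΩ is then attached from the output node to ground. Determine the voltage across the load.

The load sits in parallel with R₂: R₂‖R_L = (1.00 × 10.4) / (1.00 + 10.4) = 0.9123 kΩ.
V_out = 8.76 × 0.9123 / (2.22 + 0.9123) = 8.76 × 0.9123/3.132 = 2.55 V.

V_out ≈ 2.55 V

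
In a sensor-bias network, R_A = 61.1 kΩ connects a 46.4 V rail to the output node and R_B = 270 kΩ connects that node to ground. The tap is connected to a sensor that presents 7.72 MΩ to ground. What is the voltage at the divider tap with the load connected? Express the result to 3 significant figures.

V_out ≈ 37.6 V

The load sits in parallel with R_B: R_B‖R_L = (270 × 7720) / (270 + 7720) = 260.9 kΩ.
V_out = 46.4 × 260.9 / (61.1 + 260.9) = 46.4 × 260.9/322.0 = 37.6 V.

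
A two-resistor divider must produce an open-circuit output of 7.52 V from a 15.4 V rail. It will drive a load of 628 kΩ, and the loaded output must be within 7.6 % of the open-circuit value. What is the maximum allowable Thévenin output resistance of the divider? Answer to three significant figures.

R_th ≤ 51.7 kΩ

Loading drop = R_th/(R_th + R_L) ≤ 0.0760, so R_th ≤ R_L · ε/(1−ε) = 628 kΩ × 0.0760/0.9240 = 51.7 kΩ.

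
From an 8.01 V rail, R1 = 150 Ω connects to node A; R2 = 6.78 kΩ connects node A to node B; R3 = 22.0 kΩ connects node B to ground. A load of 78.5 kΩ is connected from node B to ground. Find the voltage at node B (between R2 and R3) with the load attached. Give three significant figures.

V ≈ 5.71 V

At node B, R3 is in parallel with the load: R3‖R_L = 17180 Ω.
Below node A the resistance is R2 + (R3‖R_L) = 23960 Ω, so V_A = 8.01 × 23960/24110 = 7.960 V.
Then V_B = V_A × (R3‖R_L)/(R2 + R3‖R_L) = 7.960 × 17180/23960 = 5.71 V.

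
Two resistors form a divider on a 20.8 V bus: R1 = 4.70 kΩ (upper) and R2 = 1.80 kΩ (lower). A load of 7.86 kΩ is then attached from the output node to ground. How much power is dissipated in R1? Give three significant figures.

Total resistance from the source is R1 + (R2‖R_L) = 6.165 kΩ, so I = 20.8/6.165 kΩ = 3.374 mA.
P = I²·R1 = (3.374 mA)² × 4.70 kΩ = 53.5 mW.

P ≈ 53.5 mW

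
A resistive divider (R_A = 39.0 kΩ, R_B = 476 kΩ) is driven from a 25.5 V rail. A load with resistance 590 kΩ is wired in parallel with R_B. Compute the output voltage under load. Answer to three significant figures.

The load sits in parallel with R_B: R_B‖R_L = (476 × 590) / (476 + 590) = 263.5 kΩ.
V_out = 25.5 × 263.5 / (39.0 + 263.5) = 25.5 × 263.5/302.5 = 22.2 V.

V_out ≈ 22.2 V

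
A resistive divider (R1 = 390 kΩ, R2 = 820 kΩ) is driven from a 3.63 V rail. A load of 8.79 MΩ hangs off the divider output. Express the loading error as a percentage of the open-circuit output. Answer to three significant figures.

2.92 %

The divider's output (Thévenin) resistance is R1‖R2 = 264.3 kΩ.
Fractional drop under load = R_th/(R_th + R_L) = 264.3 / (264.3 + 8790) = 0.02919.
So the output falls by 2.92 %.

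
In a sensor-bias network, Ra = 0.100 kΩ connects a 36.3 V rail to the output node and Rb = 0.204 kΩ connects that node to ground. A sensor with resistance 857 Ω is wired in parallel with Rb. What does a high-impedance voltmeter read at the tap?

The load sits in parallel with Rb: Rb‖R_L = (204 × 857) / (204 + 857) = 164.8 Ω.
V_out = 36.3 × 164.8 / (100 + 164.8) = 36.3 × 164.8/264.8 = 22.6 V.

V_out ≈ 22.6 V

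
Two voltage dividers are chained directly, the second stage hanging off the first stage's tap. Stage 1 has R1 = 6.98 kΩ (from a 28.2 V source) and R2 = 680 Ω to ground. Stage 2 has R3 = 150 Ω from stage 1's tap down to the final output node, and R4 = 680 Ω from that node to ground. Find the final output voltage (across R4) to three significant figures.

V_out ≈ 1.17 V

Stage 2 presents R3+R4 = 830.0 Ω as a load on stage 1's tap.
Stage 1's lower leg becomes R2‖(R3+R4) = 373.8 Ω, so V_mid = 28.2 × 373.8/7354 = 1.433 V.
Stage 2 is itself unloaded: V_out = V_mid × R4/(R3+R4) = 1.433 × 680/830.0 = 1.17 V.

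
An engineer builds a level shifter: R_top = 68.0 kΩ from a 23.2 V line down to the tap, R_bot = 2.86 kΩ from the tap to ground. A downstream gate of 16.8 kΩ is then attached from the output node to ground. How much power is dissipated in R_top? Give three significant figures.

Total resistance from the source is R_top + (R_bot‖R_L) = 70.44 kΩ, so I = 23.2/70.44 kΩ = 0.3293 mA.
P = I²·R_top = (0.3293 mA)² × 68.0 kΩ = 7.38 mW.

P ≈ 7.38 mW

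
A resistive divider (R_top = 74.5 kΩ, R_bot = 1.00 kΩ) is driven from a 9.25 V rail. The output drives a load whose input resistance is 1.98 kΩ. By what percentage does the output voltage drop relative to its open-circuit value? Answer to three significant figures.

The divider's output (Thévenin) resistance is R_top‖R_bot = 0.9868 kΩ.
Fractional drop under load = R_th/(R_th + R_L) = 0.9868 / (0.9868 + 1.98) = 0.3326.
So the output falls by 33.3 %.

33.3 %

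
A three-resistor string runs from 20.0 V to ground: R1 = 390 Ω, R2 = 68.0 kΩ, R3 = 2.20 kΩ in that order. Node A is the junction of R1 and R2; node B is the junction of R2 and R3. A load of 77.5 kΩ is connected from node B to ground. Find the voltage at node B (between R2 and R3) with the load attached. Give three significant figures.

V ≈ 0.607 V

At node B, R3 is in parallel with the load: R3‖R_L = 2139 Ω.
Below node A the resistance is R2 + (R3‖R_L) = 70140 Ω, so V_A = 20.0 × 70140/70530 = 19.89 V.
Then V_B = V_A × (R3‖R_L)/(R2 + R3‖R_L) = 19.89 × 2139/70140 = 0.607 V.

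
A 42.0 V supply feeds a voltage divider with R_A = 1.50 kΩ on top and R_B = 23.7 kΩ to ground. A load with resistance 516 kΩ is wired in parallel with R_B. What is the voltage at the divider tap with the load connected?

The load sits in parallel with R_B: R_B‖R_L = (23.7 × 516) / (23.7 + 516) = 22.66 kΩ.
V_out = 42.0 × 22.66 / (1.50 + 22.66) = 42.0 × 22.66/24.16 = 39.4 V.

V_out ≈ 39.4 V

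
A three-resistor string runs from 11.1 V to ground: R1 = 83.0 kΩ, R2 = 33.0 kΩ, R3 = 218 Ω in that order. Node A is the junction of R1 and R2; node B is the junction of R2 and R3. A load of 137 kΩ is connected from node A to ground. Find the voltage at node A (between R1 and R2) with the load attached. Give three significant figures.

V ≈ 2.70 V

Below node A the series string R2+R3 = 33220 Ω sits in parallel with the 137000 Ω load: 26740 Ω.
V_A = 11.1 × 26740/(83000 + 26740) = 2.70 V.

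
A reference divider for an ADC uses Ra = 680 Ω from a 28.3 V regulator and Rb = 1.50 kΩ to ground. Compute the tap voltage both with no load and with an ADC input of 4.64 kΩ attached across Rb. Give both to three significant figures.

Open-circuit: V = 28.3 × 1500/(680 + 1500) = 19.5 V.
With the load, Rb becomes Rb‖R_L = 1134 Ω, so V = 28.3 × 1134/1814 = 17.7 V.

Unloaded: 19.5 V; loaded: 17.7 V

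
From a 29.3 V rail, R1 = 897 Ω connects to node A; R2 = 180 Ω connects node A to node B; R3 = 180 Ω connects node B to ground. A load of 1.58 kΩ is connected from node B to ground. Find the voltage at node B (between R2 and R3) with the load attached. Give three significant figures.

At node B, R3 is in parallel with the load: R3‖R_L = 161.6 Ω.
Below node A the resistance is R2 + (R3‖R_L) = 341.6 Ω, so V_A = 29.3 × 341.6/1239 = 8.081 V.
Then V_B = V_A × (R3‖R_L)/(R2 + R3‖R_L) = 8.081 × 161.6/341.6 = 3.82 V.

V ≈ 3.82 V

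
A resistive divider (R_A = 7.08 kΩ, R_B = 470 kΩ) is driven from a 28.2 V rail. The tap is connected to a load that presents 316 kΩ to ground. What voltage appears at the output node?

V_out ≈ 27.2 V

The load sits in parallel with R_B: R_B‖R_L = (470 × 316) / (470 + 316) = 189.0 kΩ.
V_out = 28.2 × 189.0 / (7.08 + 189.0) = 28.2 × 189.0/196.0 = 27.2 V.
(Unloaded it would have been 27.8 V.)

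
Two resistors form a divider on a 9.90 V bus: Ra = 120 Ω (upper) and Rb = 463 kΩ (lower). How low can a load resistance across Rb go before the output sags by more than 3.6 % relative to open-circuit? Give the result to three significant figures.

Output resistance R_th = Ra‖Rb = (120 × 463000)/463100 = 120.0 Ω.
The fractional drop is R_th/(R_th + R_L); requiring this ≤ 0.0360 gives R_L ≥ R_th(1/0.0360 − 1) = 120.0 × 26.78 = 3.21 kΩ.

R_L(min) ≈ 3.21 kΩ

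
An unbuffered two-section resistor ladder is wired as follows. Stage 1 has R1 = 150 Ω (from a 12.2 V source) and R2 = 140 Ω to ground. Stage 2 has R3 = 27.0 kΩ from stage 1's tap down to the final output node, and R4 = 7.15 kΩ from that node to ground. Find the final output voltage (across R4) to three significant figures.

Stage 2 presents R3+R4 = 34150 Ω as a load on stage 1's tap.
Stage 1's lower leg becomes R2‖(R3+R4) = 139.4 Ω, so V_mid = 12.2 × 139.4/289.4 = 5.877 V.
Stage 2 is itself unloaded: V_out = V_mid × R4/(R3+R4) = 5.877 × 7150/34150 = 1.23 V.

V_out ≈ 1.23 V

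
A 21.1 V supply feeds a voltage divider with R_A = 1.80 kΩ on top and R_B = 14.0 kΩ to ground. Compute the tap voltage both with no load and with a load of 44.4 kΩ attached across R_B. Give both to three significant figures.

Open-circuit: V = 21.1 × 14.0/(1.80 + 14.0) = 18.7 V.
With the load, R_B becomes R_B‖R_L = 10.64 kΩ, so V = 21.1 × 10.64/12.44 = 18.0 V.

Unloaded: 18.7 V; loaded: 18.0 V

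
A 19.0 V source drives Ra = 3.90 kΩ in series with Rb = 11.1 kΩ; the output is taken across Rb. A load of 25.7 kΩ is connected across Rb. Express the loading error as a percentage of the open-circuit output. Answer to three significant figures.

Unloaded V = 19.0 × 11.1/15.00 = 14.060 V.
Loaded: Rb‖R_L = 7.752 kΩ, giving V = 19.0 × 7.752/11.65 = 12.641 V.
Drop = (14.060 − 12.641) / 14.060 = 10.1 %.

10.1 %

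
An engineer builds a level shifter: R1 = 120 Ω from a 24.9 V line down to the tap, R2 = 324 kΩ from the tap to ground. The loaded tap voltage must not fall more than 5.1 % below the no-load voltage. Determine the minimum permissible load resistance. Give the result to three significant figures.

R_L(min) ≈ 2.23 kΩ

Output resistance R_th = R1‖R2 = (120 × 324000)/324100 = 120.0 Ω.
The fractional drop is R_th/(R_th + R_L); requiring this ≤ 0.0510 gives R_L ≥ R_th(1/0.0510 − 1) = 120.0 × 18.61 = 2.23 kΩ.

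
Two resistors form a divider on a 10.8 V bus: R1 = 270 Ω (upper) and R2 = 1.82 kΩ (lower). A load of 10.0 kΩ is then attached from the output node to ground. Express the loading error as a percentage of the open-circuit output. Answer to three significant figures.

The divider's output (Thévenin) resistance is R1‖R2 = 235.1 Ω.
Fractional drop under load = R_th/(R_th + R_L) = 235.1 / (235.1 + 10000) = 0.02297.
So the output falls by 2.30 %.

2.30 %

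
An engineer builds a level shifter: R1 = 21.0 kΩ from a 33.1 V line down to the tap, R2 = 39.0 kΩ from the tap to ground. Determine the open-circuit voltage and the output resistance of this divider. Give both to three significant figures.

V_th is the open-circuit tap voltage: 33.1 × 39.0/(21.0 + 39.0) = 21.5 V.
With the supply zeroed, R1 and R2 appear in parallel from the tap: R_th = R1‖R2 = (21.0 × 39.0)/60.00 = 13.7 kΩ.

V_th = 21.5 V, R_th = 13.7 kΩ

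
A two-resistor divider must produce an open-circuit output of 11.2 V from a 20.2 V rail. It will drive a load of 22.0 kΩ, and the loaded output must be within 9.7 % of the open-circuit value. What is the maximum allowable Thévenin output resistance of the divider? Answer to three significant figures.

Loading drop = R_th/(R_th + R_L) ≤ 0.0970, so R_th ≤ R_L · ε/(1−ε) = 22.0 kΩ × 0.0970/0.9030 = 2.36 kΩ.
(Any R1, R2 with R2/(R1+R2) = 0.554 and R1‖R2 ≤ 2.36 kΩ will meet the spec.)

R_th ≤ 2.36 kΩ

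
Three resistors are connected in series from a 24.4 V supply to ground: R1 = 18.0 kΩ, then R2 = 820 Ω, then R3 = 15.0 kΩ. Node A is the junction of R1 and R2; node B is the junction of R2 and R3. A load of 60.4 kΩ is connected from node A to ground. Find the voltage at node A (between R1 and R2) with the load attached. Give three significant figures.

V ≈ 10.0 V

Below node A the series string R2+R3 = 15820 Ω sits in parallel with the 60400 Ω load: 12540 Ω.
V_A = 24.4 × 12540/(18000 + 12540) = 10.0 V.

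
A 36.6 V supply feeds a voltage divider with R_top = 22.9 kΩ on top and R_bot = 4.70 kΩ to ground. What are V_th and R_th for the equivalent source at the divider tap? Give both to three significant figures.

V_th is the open-circuit tap voltage: 36.6 × 4.70/(22.9 + 4.70) = 6.23 V.
With the supply zeroed, R_top and R_bot appear in parallel from the tap: R_th = R_top‖R_bot = (22.9 × 4.70)/27.60 = 3.90 kΩ.

V_th = 6.23 V, R_th = 3.90 kΩ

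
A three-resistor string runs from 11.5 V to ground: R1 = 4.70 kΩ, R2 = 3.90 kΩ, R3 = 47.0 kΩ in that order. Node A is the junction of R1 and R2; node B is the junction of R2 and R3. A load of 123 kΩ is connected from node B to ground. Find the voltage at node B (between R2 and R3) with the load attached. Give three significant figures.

V ≈ 9.18 V

At node B, R3 is in parallel with the load: R3‖R_L = 34.01 kΩ.
Below node A the resistance is R2 + (R3‖R_L) = 37.91 kΩ, so V_A = 11.5 × 37.91/42.61 = 10.23 V.
Then V_B = V_A × (R3‖R_L)/(R2 + R3‖R_L) = 10.23 × 34.01/37.91 = 9.18 V.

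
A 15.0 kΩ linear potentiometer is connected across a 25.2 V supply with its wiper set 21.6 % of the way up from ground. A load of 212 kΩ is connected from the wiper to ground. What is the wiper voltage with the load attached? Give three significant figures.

V ≈ 5.38 V

The wiper splits the pot into (1−α)R = 11.76 kΩ above and αR = 3.240 kΩ below.
Lower section ‖ load = 3.191 kΩ.
V_wiper = 25.2 × 3.191/(11.76 + 3.191) = 5.38 V.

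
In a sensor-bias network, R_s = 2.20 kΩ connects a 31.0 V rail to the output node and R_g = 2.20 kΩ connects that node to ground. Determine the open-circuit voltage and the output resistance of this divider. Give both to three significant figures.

V_th = 15.5 V, R_th = 1.10 kΩ

V_th is the open-circuit tap voltage: 31.0 × 2.20/(2.20 + 2.20) = 15.5 V.
With the supply zeroed, R_s and R_g appear in parallel from the tap: R_th = R_s‖R_g = (2.20 × 2.20)/4.400 = 1.10 kΩ.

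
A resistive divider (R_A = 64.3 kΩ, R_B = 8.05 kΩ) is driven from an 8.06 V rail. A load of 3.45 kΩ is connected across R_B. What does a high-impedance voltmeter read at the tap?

V_out ≈ 0.292 V

The load sits in parallel with R_B: R_B‖R_L = (8.05 × 3.45) / (8.05 + 3.45) = 2.415 kΩ.
V_out = 8.06 × 2.415 / (64.3 + 2.415) = 8.06 × 2.415/66.72 = 0.292 V.
(Unloaded it would have been 0.897 V.)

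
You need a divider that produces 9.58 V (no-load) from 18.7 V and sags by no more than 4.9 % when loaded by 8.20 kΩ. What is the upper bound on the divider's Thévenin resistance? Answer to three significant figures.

R_th ≤ 423 Ω

Loading drop = R_th/(R_th + R_L) ≤ 0.0490, so R_th ≤ R_L · ε/(1−ε) = 8.20 kΩ × 0.0490/0.9510 = 423 Ω.
(Any R1, R2 with R2/(R1+R2) = 0.512 and R1‖R2 ≤ 423 Ω will meet the spec.)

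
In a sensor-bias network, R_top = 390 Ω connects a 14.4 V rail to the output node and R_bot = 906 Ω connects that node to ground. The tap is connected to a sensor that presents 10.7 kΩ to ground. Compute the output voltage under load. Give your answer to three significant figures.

V_out ≈ 9.82 V

The load sits in parallel with R_bot: R_bot‖R_L = (906 × 10700) / (906 + 10700) = 835.3 Ω.
V_out = 14.4 × 835.3 / (390 + 835.3) = 14.4 × 835.3/1225 = 9.82 V.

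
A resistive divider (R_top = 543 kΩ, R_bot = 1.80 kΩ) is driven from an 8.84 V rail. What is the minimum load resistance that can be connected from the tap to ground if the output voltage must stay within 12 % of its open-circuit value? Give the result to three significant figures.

R_L(min) ≈ 13.2 kΩ

Output resistance R_th = R_top‖R_bot = (543 × 1.80)/544.8 = 1.794 kΩ.
The fractional drop is R_th/(R_th + R_L); requiring this ≤ 0.120 gives R_L ≥ R_th(1/0.120 − 1) = 1.794 × 7.333 = 13.2 kΩ.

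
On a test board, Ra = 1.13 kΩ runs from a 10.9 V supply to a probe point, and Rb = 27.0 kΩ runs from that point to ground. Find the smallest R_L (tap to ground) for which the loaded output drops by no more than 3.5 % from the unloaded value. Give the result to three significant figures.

R_L(min) ≈ 29.9 kΩ

Output resistance R_th = Ra‖Rb = (1.13 × 27.0)/28.13 = 1.085 kΩ.
The fractional drop is R_th/(R_th + R_L); requiring this ≤ 0.0350 gives R_L ≥ R_th(1/0.0350 − 1) = 1.085 × 27.57 = 29.9 kΩ.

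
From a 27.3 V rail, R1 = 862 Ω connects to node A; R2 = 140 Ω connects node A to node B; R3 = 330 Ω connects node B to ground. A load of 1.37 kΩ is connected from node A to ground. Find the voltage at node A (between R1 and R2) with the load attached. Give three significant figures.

V ≈ 7.88 V

Below node A the series string R2+R3 = 470.0 Ω sits in parallel with the 1370 Ω load: 349.9 Ω.
V_A = 27.3 × 349.9/(862 + 349.9) = 7.88 V.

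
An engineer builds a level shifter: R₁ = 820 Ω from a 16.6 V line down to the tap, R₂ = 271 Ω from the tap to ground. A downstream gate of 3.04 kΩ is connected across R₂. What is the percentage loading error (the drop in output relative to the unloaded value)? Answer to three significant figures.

The divider's output (Thévenin) resistance is R₁‖R₂ = 203.7 Ω.
Fractional drop under load = R_th/(R_th + R_L) = 203.7 / (203.7 + 3040) = 0.06279.
So the output falls by 6.28 %.

6.28 %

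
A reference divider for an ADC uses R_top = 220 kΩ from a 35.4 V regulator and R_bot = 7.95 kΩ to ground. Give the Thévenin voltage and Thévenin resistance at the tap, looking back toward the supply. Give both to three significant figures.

V_th is the open-circuit tap voltage: 35.4 × 7.95/(220 + 7.95) = 1.23 V.
With the supply zeroed, R_top and R_bot appear in parallel from the tap: R_th = R_top‖R_bot = (220 × 7.95)/227.9 = 7.67 kΩ.

V_th = 1.23 V, R_th = 7.67 kΩ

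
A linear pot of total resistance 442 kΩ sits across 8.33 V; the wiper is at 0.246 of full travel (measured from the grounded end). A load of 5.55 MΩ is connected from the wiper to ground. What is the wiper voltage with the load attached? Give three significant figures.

The wiper splits the pot into (1−α)R = 333.3 kΩ above and αR = 108.7 kΩ below.
Lower section ‖ load = 106.6 kΩ.
V_wiper = 8.33 × 106.6/(333.3 + 106.6) = 2.02 V.

V ≈ 2.02 V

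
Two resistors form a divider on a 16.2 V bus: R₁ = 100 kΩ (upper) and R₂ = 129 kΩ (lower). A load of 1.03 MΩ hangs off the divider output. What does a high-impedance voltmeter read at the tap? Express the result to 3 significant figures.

V_out ≈ 8.65 V

The load sits in parallel with R₂: R₂‖R_L = (129 × 1030) / (129 + 1030) = 114.6 kΩ.
V_out = 16.2 × 114.6 / (100 + 114.6) = 16.2 × 114.6/214.6 = 8.65 V.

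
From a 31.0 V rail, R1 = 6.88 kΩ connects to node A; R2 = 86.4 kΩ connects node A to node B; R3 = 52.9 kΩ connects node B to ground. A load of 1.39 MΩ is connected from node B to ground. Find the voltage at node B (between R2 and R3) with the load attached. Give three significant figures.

At node B, R3 is in parallel with the load: R3‖R_L = 50.96 kΩ.
Below node A the resistance is R2 + (R3‖R_L) = 137.4 kΩ, so V_A = 31.0 × 137.4/144.2 = 29.52 V.
Then V_B = V_A × (R3‖R_L)/(R2 + R3‖R_L) = 29.52 × 50.96/137.4 = 11.0 V.

V ≈ 11.0 V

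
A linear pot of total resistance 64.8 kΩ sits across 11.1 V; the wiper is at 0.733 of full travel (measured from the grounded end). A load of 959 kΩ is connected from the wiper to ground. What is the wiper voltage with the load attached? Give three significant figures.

V ≈ 8.03 V

The wiper splits the pot into (1−α)R = 17.30 kΩ above and αR = 47.50 kΩ below.
Lower section ‖ load = 45.26 kΩ.
V_wiper = 11.1 × 45.26/(17.30 + 45.26) = 8.03 V.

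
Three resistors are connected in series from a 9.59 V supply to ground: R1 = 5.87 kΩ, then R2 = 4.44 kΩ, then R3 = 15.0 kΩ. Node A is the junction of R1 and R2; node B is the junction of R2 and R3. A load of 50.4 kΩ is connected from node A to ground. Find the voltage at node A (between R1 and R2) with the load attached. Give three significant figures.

V ≈ 6.76 V

Below node A the series string R2+R3 = 19.44 kΩ sits in parallel with the 50.4 kΩ load: 14.03 kΩ.
V_A = 9.59 × 14.03/(5.87 + 14.03) = 6.76 V.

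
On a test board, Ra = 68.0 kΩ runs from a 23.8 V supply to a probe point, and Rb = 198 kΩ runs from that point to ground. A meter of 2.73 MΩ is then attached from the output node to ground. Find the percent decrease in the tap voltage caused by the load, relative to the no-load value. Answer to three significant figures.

The divider's output (Thévenin) resistance is Ra‖Rb = 50.62 kΩ.
Fractional drop under load = R_th/(R_th + R_L) = 50.62 / (50.62 + 2730) = 0.01820.
So the output falls by 1.82 %.

1.82 %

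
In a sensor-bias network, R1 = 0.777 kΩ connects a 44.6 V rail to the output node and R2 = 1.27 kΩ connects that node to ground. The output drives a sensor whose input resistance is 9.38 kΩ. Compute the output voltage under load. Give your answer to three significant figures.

V_out ≈ 26.3 V

The load sits in parallel with R2: R2‖R_L = (1270 × 9380) / (1270 + 9380) = 1119 Ω.
V_out = 44.6 × 1119 / (777 + 1119) = 44.6 × 1119/1896 = 26.3 V.
(Unloaded it would have been 27.7 V.)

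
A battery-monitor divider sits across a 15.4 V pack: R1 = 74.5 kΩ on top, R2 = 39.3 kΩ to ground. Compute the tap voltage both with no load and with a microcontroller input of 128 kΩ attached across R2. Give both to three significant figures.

Unloaded: 5.32 V; loaded: 4.43 V

Open-circuit: V = 15.4 × 39.3/(74.5 + 39.3) = 5.32 V.
With the load, R2 becomes R2‖R_L = 30.07 kΩ, so V = 15.4 × 30.07/104.6 = 4.43 V.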